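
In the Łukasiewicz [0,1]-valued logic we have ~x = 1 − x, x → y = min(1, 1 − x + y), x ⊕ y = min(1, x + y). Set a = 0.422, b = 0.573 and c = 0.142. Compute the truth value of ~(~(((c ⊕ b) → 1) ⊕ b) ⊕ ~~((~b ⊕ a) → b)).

c ⊕ b = min(1, 0.142 + 0.573) = min(1, 0.715) = 0.715
(c ⊕ b) → 1 = min(1, 1 − 0.715 + 1.000) = min(1, 1.285) = 1.000
((c ⊕ b) → 1) ⊕ b = min(1, 1.000 + 0.573) = min(1, 1.573) = 1.000
~(((c ⊕ b) → 1) ⊕ b) = 1 − 1.000 = 0.000
~b = 1 − 0.573 = 0.427
~b ⊕ a = min(1, 0.427 + 0.422) = min(1, 0.849) = 0.849
(~b ⊕ a) → b = min(1, 1 − 0.849 + 0.573) = min(1, 0.724) = 0.724
~((~b ⊕ a) → b) = 1 − 0.724 = 0.276
~~((~b ⊕ a) → b) = 1 − 0.276 = 0.724
~(((c ⊕ b) → 1) ⊕ b) ⊕ ~~((~b ⊕ a) → b) = min(1, 0.000 + 0.724) = min(1, 0.724) = 0.724
~(~(((c ⊕ b) → 1) ⊕ b) ⊕ ~~((~b ⊕ a) → b)) = 1 − 0.724 = 0.276

0.276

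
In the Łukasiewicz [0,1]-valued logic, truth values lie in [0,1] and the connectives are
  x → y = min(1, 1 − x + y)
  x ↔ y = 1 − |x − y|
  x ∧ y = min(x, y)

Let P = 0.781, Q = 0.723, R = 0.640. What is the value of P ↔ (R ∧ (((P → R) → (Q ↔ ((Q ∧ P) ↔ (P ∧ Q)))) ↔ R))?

0.859

P → R = min(1, 1 − 0.781 + 0.640) = min(1, 0.859) = 0.859
Q ∧ P = min(0.723, 0.781) = 0.723
P ∧ Q = min(0.781, 0.723) = 0.723
(Q ∧ P) ↔ (P ∧ Q) = 1 − |0.723 − 0.723| = 1 − 0.000 = 1.000
Q ↔ ((Q ∧ P) ↔ (P ∧ Q)) = 1 − |0.723 − 1.000| = 1 − 0.277 = 0.723
(P → R) → (Q ↔ ((Q ∧ P) ↔ (P ∧ Q))) = min(1, 1 − 0.859 + 0.723) = min(1, 0.864) = 0.864
((P → R) → (Q ↔ ((Q ∧ P) ↔ (P ∧ Q)))) ↔ R = 1 − |0.864 − 0.640| = 1 − 0.224 = 0.776
R ∧ (((P → R) → (Q ↔ ((Q ∧ P) ↔ (P ∧ Q)))) ↔ R) = min(0.640, 0.776) = 0.640
P ↔ (R ∧ (((P → R) → (Q ↔ ((Q ∧ P) ↔ (P ∧ Q)))) ↔ R)) = 1 − |0.781 − 0.640| = 1 − 0.141 = 0.859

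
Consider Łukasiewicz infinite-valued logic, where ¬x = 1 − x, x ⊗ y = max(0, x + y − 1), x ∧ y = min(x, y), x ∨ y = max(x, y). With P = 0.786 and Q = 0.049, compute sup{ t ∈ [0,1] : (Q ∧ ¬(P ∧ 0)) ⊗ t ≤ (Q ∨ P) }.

1.000

P ∧ 0 = min(0.786, 0.000) = 0.000
¬(P ∧ 0) = 1 − 0.000 = 1.000
Q ∧ ¬(P ∧ 0) = min(0.049, 1.000) = 0.049
So the left factor is Q ∧ ¬(P ∧ 0) = 0.049.
Q ∨ P = max(0.049, 0.786) = 0.786
So the right-hand bound is Q ∨ P = 0.786.
The residuum of the Łukasiewicz t-norm gives the supremum: min(1, 1 − 0.049 + 0.786).
1 − 0.049 + 0.786 = 1.737, so t = min(1, 1.737) = 1.000.
Check: 0.049 ⊗ 1.000 = max(0, 0.049) = 0.049 ≤ 0.786.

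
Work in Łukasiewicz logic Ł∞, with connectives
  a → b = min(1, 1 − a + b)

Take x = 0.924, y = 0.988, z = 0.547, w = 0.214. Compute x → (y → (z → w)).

z → w = min(1, 1 − 0.547 + 0.214) = min(1, 0.667) = 0.667
y → (z → w) = min(1, 1 − 0.988 + 0.667) = min(1, 0.679) = 0.679
x → (y → (z → w)) = min(1, 1 − 0.924 + 0.679) = min(1, 0.755) = 0.755

0.755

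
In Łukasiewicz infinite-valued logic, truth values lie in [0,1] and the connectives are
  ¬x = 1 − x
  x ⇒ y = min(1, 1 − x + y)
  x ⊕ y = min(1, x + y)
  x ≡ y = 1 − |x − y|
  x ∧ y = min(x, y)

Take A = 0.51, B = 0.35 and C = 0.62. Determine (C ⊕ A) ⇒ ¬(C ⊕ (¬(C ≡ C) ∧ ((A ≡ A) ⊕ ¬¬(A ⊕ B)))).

C ⊕ A = min(1, 0.62 + 0.51) = min(1, 1.13) = 1.00
C ≡ C = 1 − |0.62 − 0.62| = 1 − 0.00 = 1.00
¬(C ≡ C) = 1 − 1.00 = 0.00
A ≡ A = 1 − |0.51 − 0.51| = 1 − 0.00 = 1.00
A ⊕ B = min(1, 0.51 + 0.35) = min(1, 0.86) = 0.86
¬(A ⊕ B) = 1 − 0.86 = 0.14
¬¬(A ⊕ B) = 1 − 0.14 = 0.86
(A ≡ A) ⊕ ¬¬(A ⊕ B) = min(1, 1.00 + 0.86) = min(1, 1.86) = 1.00
¬(C ≡ C) ∧ ((A ≡ A) ⊕ ¬¬(A ⊕ B)) = min(0.00, 1.00) = 0.00
C ⊕ (¬(C ≡ C) ∧ ((A ≡ A) ⊕ ¬¬(A ⊕ B))) = min(1, 0.62 + 0.00) = min(1, 0.62) = 0.62
¬(C ⊕ (¬(C ≡ C) ∧ ((A ≡ A) ⊕ ¬¬(A ⊕ B)))) = 1 − 0.62 = 0.38
(C ⊕ A) ⇒ ¬(C ⊕ (¬(C ≡ C) ∧ ((A ≡ A) ⊕ ¬¬(A ⊕ B)))) = min(1, 1 − 1.00 + 0.38) = min(1, 0.38) = 0.38

0.38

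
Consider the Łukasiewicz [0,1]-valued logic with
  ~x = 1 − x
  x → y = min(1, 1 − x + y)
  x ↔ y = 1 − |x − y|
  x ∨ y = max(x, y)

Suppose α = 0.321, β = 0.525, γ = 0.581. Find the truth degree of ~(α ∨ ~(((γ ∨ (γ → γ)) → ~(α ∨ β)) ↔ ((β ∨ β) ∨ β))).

γ → γ = min(1, 1 − 0.581 + 0.581) = min(1, 1.000) = 1.000
γ ∨ (γ → γ) = max(0.581, 1.000) = 1.000
α ∨ β = max(0.321, 0.525) = 0.525
~(α ∨ β) = 1 − 0.525 = 0.475
(γ ∨ (γ → γ)) → ~(α ∨ β) = min(1, 1 − 1.000 + 0.475) = min(1, 0.475) = 0.475
β ∨ β = max(0.525, 0.525) = 0.525
(β ∨ β) ∨ β = max(0.525, 0.525) = 0.525
((γ ∨ (γ → γ)) → ~(α ∨ β)) ↔ ((β ∨ β) ∨ β) = 1 − |0.475 − 0.525| = 1 − 0.050 = 0.950
~(((γ ∨ (γ → γ)) → ~(α ∨ β)) ↔ ((β ∨ β) ∨ β)) = 1 − 0.950 = 0.050
α ∨ ~(((γ ∨ (γ → γ)) → ~(α ∨ β)) ↔ ((β ∨ β) ∨ β)) = max(0.321, 0.050) = 0.321
~(α ∨ ~(((γ ∨ (γ → γ)) → ~(α ∨ β)) ↔ ((β ∨ β) ∨ β))) = 1 − 0.321 = 0.679

0.679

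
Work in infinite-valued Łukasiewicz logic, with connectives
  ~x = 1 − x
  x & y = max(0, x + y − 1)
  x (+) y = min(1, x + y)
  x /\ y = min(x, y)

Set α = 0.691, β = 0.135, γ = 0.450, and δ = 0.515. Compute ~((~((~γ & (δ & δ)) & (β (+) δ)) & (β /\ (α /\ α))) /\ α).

~γ = 1 − 0.450 = 0.550
δ & δ = max(0, 0.515 + 0.515 − 1) = max(0, 0.030) = 0.030
~γ & (δ & δ) = max(0, 0.550 + 0.030 − 1) = max(0, -0.420) = 0.000
β (+) δ = min(1, 0.135 + 0.515) = min(1, 0.650) = 0.650
(~γ & (δ & δ)) & (β (+) δ) = max(0, 0.000 + 0.650 − 1) = max(0, -0.350) = 0.000
~((~γ & (δ & δ)) & (β (+) δ)) = 1 − 0.000 = 1.000
α /\ α = min(0.691, 0.691) = 0.691
β /\ (α /\ α) = min(0.135, 0.691) = 0.135
~((~γ & (δ & δ)) & (β (+) δ)) & (β /\ (α /\ α)) = max(0, 1.000 + 0.135 − 1) = max(0, 0.135) = 0.135
(~((~γ & (δ & δ)) & (β (+) δ)) & (β /\ (α /\ α))) /\ α = min(0.135, 0.691) = 0.135
~((~((~γ & (δ & δ)) & (β (+) δ)) & (β /\ (α /\ α))) /\ α) = 1 − 0.135 = 0.865

0.865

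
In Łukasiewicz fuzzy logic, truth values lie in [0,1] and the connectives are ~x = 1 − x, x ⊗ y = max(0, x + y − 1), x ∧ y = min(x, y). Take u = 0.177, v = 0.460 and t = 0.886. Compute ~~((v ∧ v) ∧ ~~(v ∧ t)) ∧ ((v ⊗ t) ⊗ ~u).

v ∧ v = min(0.460, 0.460) = 0.460
v ∧ t = min(0.460, 0.886) = 0.460
~(v ∧ t) = 1 − 0.460 = 0.540
~~(v ∧ t) = 1 − 0.540 = 0.460
(v ∧ v) ∧ ~~(v ∧ t) = min(0.460, 0.460) = 0.460
~((v ∧ v) ∧ ~~(v ∧ t)) = 1 − 0.460 = 0.540
~~((v ∧ v) ∧ ~~(v ∧ t)) = 1 − 0.540 = 0.460
v ⊗ t = max(0, 0.460 + 0.886 − 1) = max(0, 0.346) = 0.346
~u = 1 − 0.177 = 0.823
(v ⊗ t) ⊗ ~u = max(0, 0.346 + 0.823 − 1) = max(0, 0.169) = 0.169
~~((v ∧ v) ∧ ~~(v ∧ t)) ∧ ((v ⊗ t) ⊗ ~u) = min(0.460, 0.169) = 0.169

0.169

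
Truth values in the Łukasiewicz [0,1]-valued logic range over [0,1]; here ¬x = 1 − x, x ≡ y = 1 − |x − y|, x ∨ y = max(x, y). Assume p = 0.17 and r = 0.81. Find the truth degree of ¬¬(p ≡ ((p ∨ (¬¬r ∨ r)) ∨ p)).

¬r = 1 − 0.81 = 0.19
¬¬r = 1 − 0.19 = 0.81
¬¬r ∨ r = max(0.81, 0.81) = 0.81
p ∨ (¬¬r ∨ r) = max(0.17, 0.81) = 0.81
(p ∨ (¬¬r ∨ r)) ∨ p = max(0.81, 0.17) = 0.81
p ≡ ((p ∨ (¬¬r ∨ r)) ∨ p) = 1 − |0.17 − 0.81| = 1 − 0.64 = 0.36
¬(p ≡ ((p ∨ (¬¬r ∨ r)) ∨ p)) = 1 − 0.36 = 0.64
¬¬(p ≡ ((p ∨ (¬¬r ∨ r)) ∨ p)) = 1 − 0.64 = 0.36

0.36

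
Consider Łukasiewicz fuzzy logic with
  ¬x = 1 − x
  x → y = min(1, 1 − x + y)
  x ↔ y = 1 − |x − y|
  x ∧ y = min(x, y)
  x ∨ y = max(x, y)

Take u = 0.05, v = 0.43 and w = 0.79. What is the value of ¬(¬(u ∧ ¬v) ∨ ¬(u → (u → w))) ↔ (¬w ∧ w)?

0.84

¬v = 1 − 0.43 = 0.57
u ∧ ¬v = min(0.05, 0.57) = 0.05
¬(u ∧ ¬v) = 1 − 0.05 = 0.95
u → w = min(1, 1 − 0.05 + 0.79) = min(1, 1.74) = 1.00
u → (u → w) = min(1, 1 − 0.05 + 1.00) = min(1, 1.95) = 1.00
¬(u → (u → w)) = 1 − 1.00 = 0.00
¬(u ∧ ¬v) ∨ ¬(u → (u → w)) = max(0.95, 0.00) = 0.95
¬(¬(u ∧ ¬v) ∨ ¬(u → (u → w))) = 1 − 0.95 = 0.05
¬w = 1 − 0.79 = 0.21
¬w ∧ w = min(0.21, 0.79) = 0.21
¬(¬(u ∧ ¬v) ∨ ¬(u → (u → w))) ↔ (¬w ∧ w) = 1 − |0.05 − 0.21| = 1 − 0.16 = 0.84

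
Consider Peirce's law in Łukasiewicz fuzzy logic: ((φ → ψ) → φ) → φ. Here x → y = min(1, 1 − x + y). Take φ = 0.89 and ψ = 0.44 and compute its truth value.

φ → ψ = min(1, 1 − 0.89 + 0.44) = min(1, 0.55) = 0.55
(φ → ψ) → φ = min(1, 1 − 0.55 + 0.89) = min(1, 1.34) = 1.00
((φ → ψ) → φ) → φ = min(1, 1 − 1.00 + 0.89) = min(1, 0.89) = 0.89
(The value 0.89 < 1 shows this instance is not satisfied; not a Ł∞-tautology in general.)

0.89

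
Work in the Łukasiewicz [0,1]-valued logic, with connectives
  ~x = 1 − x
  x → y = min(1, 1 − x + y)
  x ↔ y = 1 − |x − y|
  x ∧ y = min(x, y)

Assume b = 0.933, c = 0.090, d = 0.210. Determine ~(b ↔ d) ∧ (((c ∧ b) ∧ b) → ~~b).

0.723

b ↔ d = 1 − |0.933 − 0.210| = 1 − 0.723 = 0.277
~(b ↔ d) = 1 − 0.277 = 0.723
c ∧ b = min(0.090, 0.933) = 0.090
(c ∧ b) ∧ b = min(0.090, 0.933) = 0.090
~b = 1 − 0.933 = 0.067
~~b = 1 − 0.067 = 0.933
((c ∧ b) ∧ b) → ~~b = min(1, 1 − 0.090 + 0.933) = min(1, 1.843) = 1.000
~(b ↔ d) ∧ (((c ∧ b) ∧ b) → ~~b) = min(0.723, 1.000) = 0.723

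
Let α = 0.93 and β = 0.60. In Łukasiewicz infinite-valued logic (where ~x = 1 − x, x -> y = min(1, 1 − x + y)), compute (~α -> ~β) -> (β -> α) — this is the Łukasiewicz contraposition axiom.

1.00

~α = 1 − 0.93 = 0.07
~β = 1 − 0.60 = 0.40
~α -> ~β = min(1, 1 − 0.07 + 0.40) = min(1, 1.33) = 1.00
β -> α = min(1, 1 − 0.60 + 0.93) = min(1, 1.33) = 1.00
(~α -> ~β) -> (β -> α) = min(1, 1 − 1.00 + 1.00) = min(1, 1.00) = 1.00
(As expected: an axiom of Ł∞, always 1.)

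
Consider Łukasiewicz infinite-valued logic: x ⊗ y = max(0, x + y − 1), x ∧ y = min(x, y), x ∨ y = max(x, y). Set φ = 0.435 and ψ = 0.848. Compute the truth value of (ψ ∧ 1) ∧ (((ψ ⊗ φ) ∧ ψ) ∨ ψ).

ψ ∧ 1 = min(0.848, 1.000) = 0.848
ψ ⊗ φ = max(0, 0.848 + 0.435 − 1) = max(0, 0.283) = 0.283
(ψ ⊗ φ) ∧ ψ = min(0.283, 0.848) = 0.283
((ψ ⊗ φ) ∧ ψ) ∨ ψ = max(0.283, 0.848) = 0.848
(ψ ∧ 1) ∧ (((ψ ⊗ φ) ∧ ψ) ∨ ψ) = min(0.848, 0.848) = 0.848

0.848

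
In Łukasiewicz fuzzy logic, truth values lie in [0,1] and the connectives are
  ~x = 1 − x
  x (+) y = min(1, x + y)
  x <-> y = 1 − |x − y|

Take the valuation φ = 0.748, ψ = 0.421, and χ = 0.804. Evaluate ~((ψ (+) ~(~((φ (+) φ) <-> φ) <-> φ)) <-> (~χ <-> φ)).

φ (+) φ = min(1, 0.748 + 0.748) = min(1, 1.496) = 1.000
(φ (+) φ) <-> φ = 1 − |1.000 − 0.748| = 1 − 0.252 = 0.748
~((φ (+) φ) <-> φ) = 1 − 0.748 = 0.252
~((φ (+) φ) <-> φ) <-> φ = 1 − |0.252 − 0.748| = 1 − 0.496 = 0.504
~(~((φ (+) φ) <-> φ) <-> φ) = 1 − 0.504 = 0.496
ψ (+) ~(~((φ (+) φ) <-> φ) <-> φ) = min(1, 0.421 + 0.496) = min(1, 0.917) = 0.917
~χ = 1 − 0.804 = 0.196
~χ <-> φ = 1 − |0.196 − 0.748| = 1 − 0.552 = 0.448
(ψ (+) ~(~((φ (+) φ) <-> φ) <-> φ)) <-> (~χ <-> φ) = 1 − |0.917 − 0.448| = 1 − 0.469 = 0.531
~((ψ (+) ~(~((φ (+) φ) <-> φ) <-> φ)) <-> (~χ <-> φ)) = 1 − 0.531 = 0.469

0.469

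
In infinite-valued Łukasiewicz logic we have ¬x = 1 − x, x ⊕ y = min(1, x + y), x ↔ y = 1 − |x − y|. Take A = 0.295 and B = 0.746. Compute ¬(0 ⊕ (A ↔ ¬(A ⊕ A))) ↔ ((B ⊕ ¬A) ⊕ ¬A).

A ⊕ A = min(1, 0.295 + 0.295) = min(1, 0.590) = 0.590
¬(A ⊕ A) = 1 − 0.590 = 0.410
A ↔ ¬(A ⊕ A) = 1 − |0.295 − 0.410| = 1 − 0.115 = 0.885
0 ⊕ (A ↔ ¬(A ⊕ A)) = min(1, 0.000 + 0.885) = min(1, 0.885) = 0.885
¬(0 ⊕ (A ↔ ¬(A ⊕ A))) = 1 − 0.885 = 0.115
¬A = 1 − 0.295 = 0.705
B ⊕ ¬A = min(1, 0.746 + 0.705) = min(1, 1.451) = 1.000
(B ⊕ ¬A) ⊕ ¬A = min(1, 1.000 + 0.705) = min(1, 1.705) = 1.000
¬(0 ⊕ (A ↔ ¬(A ⊕ A))) ↔ ((B ⊕ ¬A) ⊕ ¬A) = 1 − |0.115 − 1.000| = 1 − 0.885 = 0.115

0.115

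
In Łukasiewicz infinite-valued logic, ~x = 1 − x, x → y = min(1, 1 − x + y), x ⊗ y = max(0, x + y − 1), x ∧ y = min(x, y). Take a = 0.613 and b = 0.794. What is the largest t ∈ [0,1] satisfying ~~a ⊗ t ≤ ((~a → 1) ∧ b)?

~a = 1 − 0.613 = 0.387
~~a = 1 − 0.387 = 0.613
So the left factor is ~~a = 0.613.
~a → 1 = min(1, 1 − 0.387 + 1.000) = min(1, 1.613) = 1.000
(~a → 1) ∧ b = min(1.000, 0.794) = 0.794
So the right-hand bound is (~a → 1) ∧ b = 0.794.
The residuum of the Łukasiewicz t-norm gives the supremum: min(1, 1 − 0.613 + 0.794).
1 − 0.613 + 0.794 = 1.181, so t = min(1, 1.181) = 1.000.
Check: 0.613 ⊗ 1.000 = max(0, 0.613) = 0.613 ≤ 0.794.

1.000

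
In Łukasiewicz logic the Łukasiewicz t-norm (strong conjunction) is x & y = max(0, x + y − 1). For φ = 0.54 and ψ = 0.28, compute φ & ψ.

0.00

φ & ψ = max(0, 0.54 + 0.28 − 1) = max(0, -0.18) = 0.00
For comparison, the Gödel (minimum) t-norm min(x, y) would give 0.28.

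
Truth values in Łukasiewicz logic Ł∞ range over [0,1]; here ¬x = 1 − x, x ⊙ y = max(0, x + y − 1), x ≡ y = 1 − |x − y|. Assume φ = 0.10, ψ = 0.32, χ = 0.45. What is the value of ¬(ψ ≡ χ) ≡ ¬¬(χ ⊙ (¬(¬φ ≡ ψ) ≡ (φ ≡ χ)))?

ψ ≡ χ = 1 − |0.32 − 0.45| = 1 − 0.13 = 0.87
¬(ψ ≡ χ) = 1 − 0.87 = 0.13
¬φ = 1 − 0.10 = 0.90
¬φ ≡ ψ = 1 − |0.90 − 0.32| = 1 − 0.58 = 0.42
¬(¬φ ≡ ψ) = 1 − 0.42 = 0.58
φ ≡ χ = 1 − |0.10 − 0.45| = 1 − 0.35 = 0.65
¬(¬φ ≡ ψ) ≡ (φ ≡ χ) = 1 − |0.58 − 0.65| = 1 − 0.07 = 0.93
χ ⊙ (¬(¬φ ≡ ψ) ≡ (φ ≡ χ)) = max(0, 0.45 + 0.93 − 1) = max(0, 0.38) = 0.38
¬(χ ⊙ (¬(¬φ ≡ ψ) ≡ (φ ≡ χ))) = 1 − 0.38 = 0.62
¬¬(χ ⊙ (¬(¬φ ≡ ψ) ≡ (φ ≡ χ))) = 1 − 0.62 = 0.38
¬(ψ ≡ χ) ≡ ¬¬(χ ⊙ (¬(¬φ ≡ ψ) ≡ (φ ≡ χ))) = 1 − |0.13 − 0.38| = 1 − 0.25 = 0.75

0.75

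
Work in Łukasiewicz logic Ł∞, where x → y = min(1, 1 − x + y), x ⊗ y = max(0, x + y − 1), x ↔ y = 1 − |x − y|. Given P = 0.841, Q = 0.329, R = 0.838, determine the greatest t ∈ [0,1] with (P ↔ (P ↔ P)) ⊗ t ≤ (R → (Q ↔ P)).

P ↔ P = 1 − |0.841 − 0.841| = 1 − 0.000 = 1.000
P ↔ (P ↔ P) = 1 − |0.841 − 1.000| = 1 − 0.159 = 0.841
So the left factor is P ↔ (P ↔ P) = 0.841.
Q ↔ P = 1 − |0.329 − 0.841| = 1 − 0.512 = 0.488
R → (Q ↔ P) = min(1, 1 − 0.838 + 0.488) = min(1, 0.650) = 0.650
So the right-hand bound is R → (Q ↔ P) = 0.650.
The residuum of the Łukasiewicz t-norm gives the supremum: min(1, 1 − 0.841 + 0.650).
1 − 0.841 + 0.650 = 0.809, so t = min(1, 0.809) = 0.809.
Check: 0.841 ⊗ 0.809 = max(0, 0.650) = 0.650 ≤ 0.650.

0.809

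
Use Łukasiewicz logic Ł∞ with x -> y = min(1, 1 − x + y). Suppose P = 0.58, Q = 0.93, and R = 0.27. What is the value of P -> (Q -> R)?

0.76

Q -> R = min(1, 1 − 0.93 + 0.27) = min(1, 0.34) = 0.34
P -> (Q -> R) = min(1, 1 − 0.58 + 0.34) = min(1, 0.76) = 0.76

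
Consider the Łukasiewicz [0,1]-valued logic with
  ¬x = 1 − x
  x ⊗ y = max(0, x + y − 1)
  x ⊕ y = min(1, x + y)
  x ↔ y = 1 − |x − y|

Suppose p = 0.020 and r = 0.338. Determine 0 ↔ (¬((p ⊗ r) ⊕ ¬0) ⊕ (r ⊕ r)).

0.324

p ⊗ r = max(0, 0.020 + 0.338 − 1) = max(0, -0.642) = 0.000
¬0 = 1 − 0.000 = 1.000
(p ⊗ r) ⊕ ¬0 = min(1, 0.000 + 1.000) = min(1, 1.000) = 1.000
¬((p ⊗ r) ⊕ ¬0) = 1 − 1.000 = 0.000
r ⊕ r = min(1, 0.338 + 0.338) = min(1, 0.676) = 0.676
¬((p ⊗ r) ⊕ ¬0) ⊕ (r ⊕ r) = min(1, 0.000 + 0.676) = min(1, 0.676) = 0.676
0 ↔ (¬((p ⊗ r) ⊕ ¬0) ⊕ (r ⊕ r)) = 1 − |0.000 − 0.676| = 1 − 0.676 = 0.324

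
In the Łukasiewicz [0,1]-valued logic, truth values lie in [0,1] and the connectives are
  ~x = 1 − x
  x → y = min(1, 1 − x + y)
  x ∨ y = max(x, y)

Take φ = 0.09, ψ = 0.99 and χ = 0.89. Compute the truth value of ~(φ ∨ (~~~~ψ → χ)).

0.10

~ψ = 1 − 0.99 = 0.01
~~ψ = 1 − 0.01 = 0.99
~~~ψ = 1 − 0.99 = 0.01
~~~~ψ = 1 − 0.01 = 0.99
~~~~ψ → χ = min(1, 1 − 0.99 + 0.89) = min(1, 0.90) = 0.90
φ ∨ (~~~~ψ → χ) = max(0.09, 0.90) = 0.90
~(φ ∨ (~~~~ψ → χ)) = 1 − 0.90 = 0.10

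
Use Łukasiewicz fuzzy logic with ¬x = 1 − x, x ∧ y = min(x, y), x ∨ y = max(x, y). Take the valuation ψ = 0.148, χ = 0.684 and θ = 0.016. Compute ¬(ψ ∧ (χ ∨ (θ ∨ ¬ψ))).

0.852

¬ψ = 1 − 0.148 = 0.852
θ ∨ ¬ψ = max(0.016, 0.852) = 0.852
χ ∨ (θ ∨ ¬ψ) = max(0.684, 0.852) = 0.852
ψ ∧ (χ ∨ (θ ∨ ¬ψ)) = min(0.148, 0.852) = 0.148
¬(ψ ∧ (χ ∨ (θ ∨ ¬ψ))) = 1 − 0.148 = 0.852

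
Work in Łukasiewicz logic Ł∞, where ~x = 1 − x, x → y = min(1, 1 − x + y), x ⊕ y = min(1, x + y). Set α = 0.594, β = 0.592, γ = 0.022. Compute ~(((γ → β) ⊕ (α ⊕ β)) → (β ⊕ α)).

0.000

γ → β = min(1, 1 − 0.022 + 0.592) = min(1, 1.570) = 1.000
α ⊕ β = min(1, 0.594 + 0.592) = min(1, 1.186) = 1.000
(γ → β) ⊕ (α ⊕ β) = min(1, 1.000 + 1.000) = min(1, 2.000) = 1.000
β ⊕ α = min(1, 0.592 + 0.594) = min(1, 1.186) = 1.000
((γ → β) ⊕ (α ⊕ β)) → (β ⊕ α) = min(1, 1 − 1.000 + 1.000) = min(1, 1.000) = 1.000
~(((γ → β) ⊕ (α ⊕ β)) → (β ⊕ α)) = 1 − 1.000 = 0.000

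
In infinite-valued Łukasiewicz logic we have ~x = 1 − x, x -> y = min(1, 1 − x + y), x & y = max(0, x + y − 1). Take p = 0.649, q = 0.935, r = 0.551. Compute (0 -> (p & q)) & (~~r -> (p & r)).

0.649

p & q = max(0, 0.649 + 0.935 − 1) = max(0, 0.584) = 0.584
0 -> (p & q) = min(1, 1 − 0.000 + 0.584) = min(1, 1.584) = 1.000
~r = 1 − 0.551 = 0.449
~~r = 1 − 0.449 = 0.551
p & r = max(0, 0.649 + 0.551 − 1) = max(0, 0.200) = 0.200
~~r -> (p & r) = min(1, 1 − 0.551 + 0.200) = min(1, 0.649) = 0.649
(0 -> (p & q)) & (~~r -> (p & r)) = max(0, 1.000 + 0.649 − 1) = max(0, 0.649) = 0.649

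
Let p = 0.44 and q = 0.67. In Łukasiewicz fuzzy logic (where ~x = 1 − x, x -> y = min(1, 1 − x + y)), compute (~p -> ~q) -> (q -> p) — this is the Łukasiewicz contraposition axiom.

1.00

~p = 1 − 0.44 = 0.56
~q = 1 − 0.67 = 0.33
~p -> ~q = min(1, 1 − 0.56 + 0.33) = min(1, 0.77) = 0.77
q -> p = min(1, 1 − 0.67 + 0.44) = min(1, 0.77) = 0.77
(~p -> ~q) -> (q -> p) = min(1, 1 − 0.77 + 0.77) = min(1, 1.00) = 1.00
(As expected: an axiom of Ł∞, always 1.)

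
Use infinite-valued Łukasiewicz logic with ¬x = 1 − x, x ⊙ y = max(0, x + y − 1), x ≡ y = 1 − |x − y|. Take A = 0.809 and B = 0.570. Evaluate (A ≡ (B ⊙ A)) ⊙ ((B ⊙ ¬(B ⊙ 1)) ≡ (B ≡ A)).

0.000

B ⊙ A = max(0, 0.570 + 0.809 − 1) = max(0, 0.379) = 0.379
A ≡ (B ⊙ A) = 1 − |0.809 − 0.379| = 1 − 0.430 = 0.570
B ⊙ 1 = max(0, 0.570 + 1.000 − 1) = max(0, 0.570) = 0.570
¬(B ⊙ 1) = 1 − 0.570 = 0.430
B ⊙ ¬(B ⊙ 1) = max(0, 0.570 + 0.430 − 1) = max(0, 0.000) = 0.000
B ≡ A = 1 − |0.570 − 0.809| = 1 − 0.239 = 0.761
(B ⊙ ¬(B ⊙ 1)) ≡ (B ≡ A) = 1 − |0.000 − 0.761| = 1 − 0.761 = 0.239
(A ≡ (B ⊙ A)) ⊙ ((B ⊙ ¬(B ⊙ 1)) ≡ (B ≡ A)) = max(0, 0.570 + 0.239 − 1) = max(0, -0.191) = 0.000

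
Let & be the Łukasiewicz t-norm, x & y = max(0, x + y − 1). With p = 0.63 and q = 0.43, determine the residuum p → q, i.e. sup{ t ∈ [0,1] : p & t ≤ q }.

The residuum of the Łukasiewicz t-norm gives the supremum: min(1, 1 − 0.63 + 0.43).
1 − 0.63 + 0.43 = 0.80, so t = min(1, 0.80) = 0.80.
Check: 0.63 & 0.80 = max(0, 0.43) = 0.43 ≤ 0.43.

0.80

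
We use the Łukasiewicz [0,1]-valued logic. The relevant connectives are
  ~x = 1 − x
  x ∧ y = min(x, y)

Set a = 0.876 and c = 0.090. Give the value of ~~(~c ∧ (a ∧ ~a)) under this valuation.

0.124

~c = 1 − 0.090 = 0.910
~a = 1 − 0.876 = 0.124
a ∧ ~a = min(0.876, 0.124) = 0.124
~c ∧ (a ∧ ~a) = min(0.910, 0.124) = 0.124
~(~c ∧ (a ∧ ~a)) = 1 − 0.124 = 0.876
~~(~c ∧ (a ∧ ~a)) = 1 − 0.876 = 0.124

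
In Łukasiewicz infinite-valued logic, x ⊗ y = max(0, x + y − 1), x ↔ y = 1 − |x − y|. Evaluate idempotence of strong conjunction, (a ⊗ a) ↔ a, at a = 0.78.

a ⊗ a = max(0, 0.78 + 0.78 − 1) = max(0, 0.56) = 0.56
(a ⊗ a) ↔ a = 1 − |0.56 − 0.78| = 1 − 0.22 = 0.78
(The value 0.78 < 1 shows this instance is not satisfied; fails in Ł∞ since a ⊗ a = max(0, 2a−1) ≠ a in general.)

0.78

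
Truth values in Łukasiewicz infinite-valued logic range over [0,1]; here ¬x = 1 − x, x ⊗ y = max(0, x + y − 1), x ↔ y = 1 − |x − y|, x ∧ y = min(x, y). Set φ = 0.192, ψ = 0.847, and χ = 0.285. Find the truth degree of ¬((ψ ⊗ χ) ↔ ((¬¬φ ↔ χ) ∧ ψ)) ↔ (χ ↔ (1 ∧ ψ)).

ψ ⊗ χ = max(0, 0.847 + 0.285 − 1) = max(0, 0.132) = 0.132
¬φ = 1 − 0.192 = 0.808
¬¬φ = 1 − 0.808 = 0.192
¬¬φ ↔ χ = 1 − |0.192 − 0.285| = 1 − 0.093 = 0.907
(¬¬φ ↔ χ) ∧ ψ = min(0.907, 0.847) = 0.847
(ψ ⊗ χ) ↔ ((¬¬φ ↔ χ) ∧ ψ) = 1 − |0.132 − 0.847| = 1 − 0.715 = 0.285
¬((ψ ⊗ χ) ↔ ((¬¬φ ↔ χ) ∧ ψ)) = 1 − 0.285 = 0.715
1 ∧ ψ = min(1.000, 0.847) = 0.847
χ ↔ (1 ∧ ψ) = 1 − |0.285 − 0.847| = 1 − 0.562 = 0.438
¬((ψ ⊗ χ) ↔ ((¬¬φ ↔ χ) ∧ ψ)) ↔ (χ ↔ (1 ∧ ψ)) = 1 − |0.715 − 0.438| = 1 − 0.277 = 0.723

0.723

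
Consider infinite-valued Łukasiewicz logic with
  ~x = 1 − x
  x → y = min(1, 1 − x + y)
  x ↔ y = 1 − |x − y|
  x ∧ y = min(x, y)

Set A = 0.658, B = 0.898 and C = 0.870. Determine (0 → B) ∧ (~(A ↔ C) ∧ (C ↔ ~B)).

0 → B = min(1, 1 − 0.000 + 0.898) = min(1, 1.898) = 1.000
A ↔ C = 1 − |0.658 − 0.870| = 1 − 0.212 = 0.788
~(A ↔ C) = 1 − 0.788 = 0.212
~B = 1 − 0.898 = 0.102
C ↔ ~B = 1 − |0.870 − 0.102| = 1 − 0.768 = 0.232
~(A ↔ C) ∧ (C ↔ ~B) = min(0.212, 0.232) = 0.212
(0 → B) ∧ (~(A ↔ C) ∧ (C ↔ ~B)) = min(1.000, 0.212) = 0.212

0.212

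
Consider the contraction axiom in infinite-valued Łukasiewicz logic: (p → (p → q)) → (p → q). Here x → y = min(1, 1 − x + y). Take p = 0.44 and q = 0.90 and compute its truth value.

p → q = min(1, 1 − 0.44 + 0.90) = min(1, 1.46) = 1.00
p → (p → q) = min(1, 1 − 0.44 + 1.00) = min(1, 1.56) = 1.00
(p → (p → q)) → (p → q) = min(1, 1 − 1.00 + 1.00) = min(1, 1.00) = 1.00

1.00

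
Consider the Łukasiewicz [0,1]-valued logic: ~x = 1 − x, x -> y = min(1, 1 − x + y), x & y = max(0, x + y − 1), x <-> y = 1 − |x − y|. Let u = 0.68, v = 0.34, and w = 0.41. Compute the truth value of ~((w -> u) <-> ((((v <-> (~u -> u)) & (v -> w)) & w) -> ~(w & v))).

w -> u = min(1, 1 − 0.41 + 0.68) = min(1, 1.27) = 1.00
~u = 1 − 0.68 = 0.32
~u -> u = min(1, 1 − 0.32 + 0.68) = min(1, 1.36) = 1.00
v <-> (~u -> u) = 1 − |0.34 − 1.00| = 1 − 0.66 = 0.34
v -> w = min(1, 1 − 0.34 + 0.41) = min(1, 1.07) = 1.00
(v <-> (~u -> u)) & (v -> w) = max(0, 0.34 + 1.00 − 1) = max(0, 0.34) = 0.34
((v <-> (~u -> u)) & (v -> w)) & w = max(0, 0.34 + 0.41 − 1) = max(0, -0.25) = 0.00
w & v = max(0, 0.41 + 0.34 − 1) = max(0, -0.25) = 0.00
~(w & v) = 1 − 0.00 = 1.00
(((v <-> (~u -> u)) & (v -> w)) & w) -> ~(w & v) = min(1, 1 − 0.00 + 1.00) = min(1, 2.00) = 1.00
(w -> u) <-> ((((v <-> (~u -> u)) & (v -> w)) & w) -> ~(w & v)) = 1 − |1.00 − 1.00| = 1 − 0.00 = 1.00
~((w -> u) <-> ((((v <-> (~u -> u)) & (v -> w)) & w) -> ~(w & v))) = 1 − 1.00 = 0.00

0.00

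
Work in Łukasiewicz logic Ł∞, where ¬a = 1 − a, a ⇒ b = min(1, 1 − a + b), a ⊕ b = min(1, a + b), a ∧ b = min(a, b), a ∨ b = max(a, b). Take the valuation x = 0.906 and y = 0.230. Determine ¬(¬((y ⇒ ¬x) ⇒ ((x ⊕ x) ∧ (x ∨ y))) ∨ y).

0.770

¬x = 1 − 0.906 = 0.094
y ⇒ ¬x = min(1, 1 − 0.230 + 0.094) = min(1, 0.864) = 0.864
x ⊕ x = min(1, 0.906 + 0.906) = min(1, 1.812) = 1.000
x ∨ y = max(0.906, 0.230) = 0.906
(x ⊕ x) ∧ (x ∨ y) = min(1.000, 0.906) = 0.906
(y ⇒ ¬x) ⇒ ((x ⊕ x) ∧ (x ∨ y)) = min(1, 1 − 0.864 + 0.906) = min(1, 1.042) = 1.000
¬((y ⇒ ¬x) ⇒ ((x ⊕ x) ∧ (x ∨ y))) = 1 − 1.000 = 0.000
¬((y ⇒ ¬x) ⇒ ((x ⊕ x) ∧ (x ∨ y))) ∨ y = max(0.000, 0.230) = 0.230
¬(¬((y ⇒ ¬x) ⇒ ((x ⊕ x) ∧ (x ∨ y))) ∨ y) = 1 − 0.230 = 0.770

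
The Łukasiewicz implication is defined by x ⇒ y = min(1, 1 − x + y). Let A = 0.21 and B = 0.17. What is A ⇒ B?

A ⇒ B = min(1, 1 − 0.21 + 0.17) = min(1, 0.96) = 0.96
For comparison, the Gödel implication (1 if x ≤ y else y) would give 0.17.

0.96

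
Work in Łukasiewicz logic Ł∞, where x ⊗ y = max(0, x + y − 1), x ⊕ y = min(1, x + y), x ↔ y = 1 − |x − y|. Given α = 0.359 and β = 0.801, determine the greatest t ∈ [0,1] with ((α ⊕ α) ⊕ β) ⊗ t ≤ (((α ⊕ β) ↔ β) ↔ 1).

0.801

α ⊕ α = min(1, 0.359 + 0.359) = min(1, 0.718) = 0.718
(α ⊕ α) ⊕ β = min(1, 0.718 + 0.801) = min(1, 1.519) = 1.000
So the left factor is (α ⊕ α) ⊕ β = 1.000.
α ⊕ β = min(1, 0.359 + 0.801) = min(1, 1.160) = 1.000
(α ⊕ β) ↔ β = 1 − |1.000 − 0.801| = 1 − 0.199 = 0.801
((α ⊕ β) ↔ β) ↔ 1 = 1 − |0.801 − 1.000| = 1 − 0.199 = 0.801
So the right-hand bound is ((α ⊕ β) ↔ β) ↔ 1 = 0.801.
The residuum of the Łukasiewicz t-norm gives the supremum: min(1, 1 − 1.000 + 0.801).
1 − 1.000 + 0.801 = 0.801, so t = min(1, 0.801) = 0.801.
Check: 1.000 ⊗ 0.801 = max(0, 0.801) = 0.801 ≤ 0.801.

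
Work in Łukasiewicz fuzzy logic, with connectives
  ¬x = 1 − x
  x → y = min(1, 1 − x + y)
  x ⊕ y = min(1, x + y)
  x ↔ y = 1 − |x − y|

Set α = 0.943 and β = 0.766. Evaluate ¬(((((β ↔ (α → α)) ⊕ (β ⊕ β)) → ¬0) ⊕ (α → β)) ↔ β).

α → α = min(1, 1 − 0.943 + 0.943) = min(1, 1.000) = 1.000
β ↔ (α → α) = 1 − |0.766 − 1.000| = 1 − 0.234 = 0.766
β ⊕ β = min(1, 0.766 + 0.766) = min(1, 1.532) = 1.000
(β ↔ (α → α)) ⊕ (β ⊕ β) = min(1, 0.766 + 1.000) = min(1, 1.766) = 1.000
¬0 = 1 − 0.000 = 1.000
((β ↔ (α → α)) ⊕ (β ⊕ β)) → ¬0 = min(1, 1 − 1.000 + 1.000) = min(1, 1.000) = 1.000
α → β = min(1, 1 − 0.943 + 0.766) = min(1, 0.823) = 0.823
(((β ↔ (α → α)) ⊕ (β ⊕ β)) → ¬0) ⊕ (α → β) = min(1, 1.000 + 0.823) = min(1, 1.823) = 1.000
((((β ↔ (α → α)) ⊕ (β ⊕ β)) → ¬0) ⊕ (α → β)) ↔ β = 1 − |1.000 − 0.766| = 1 − 0.234 = 0.766
¬(((((β ↔ (α → α)) ⊕ (β ⊕ β)) → ¬0) ⊕ (α → β)) ↔ β) = 1 − 0.766 = 0.234

0.234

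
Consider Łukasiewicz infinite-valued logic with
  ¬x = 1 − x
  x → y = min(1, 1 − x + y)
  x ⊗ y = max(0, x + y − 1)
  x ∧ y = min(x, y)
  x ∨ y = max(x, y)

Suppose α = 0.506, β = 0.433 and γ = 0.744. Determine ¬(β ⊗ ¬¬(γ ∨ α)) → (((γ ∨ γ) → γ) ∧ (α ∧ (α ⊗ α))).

γ ∨ α = max(0.744, 0.506) = 0.744
¬(γ ∨ α) = 1 − 0.744 = 0.256
¬¬(γ ∨ α) = 1 − 0.256 = 0.744
β ⊗ ¬¬(γ ∨ α) = max(0, 0.433 + 0.744 − 1) = max(0, 0.177) = 0.177
¬(β ⊗ ¬¬(γ ∨ α)) = 1 − 0.177 = 0.823
γ ∨ γ = max(0.744, 0.744) = 0.744
(γ ∨ γ) → γ = min(1, 1 − 0.744 + 0.744) = min(1, 1.000) = 1.000
α ⊗ α = max(0, 0.506 + 0.506 − 1) = max(0, 0.012) = 0.012
α ∧ (α ⊗ α) = min(0.506, 0.012) = 0.012
((γ ∨ γ) → γ) ∧ (α ∧ (α ⊗ α)) = min(1.000, 0.012) = 0.012
¬(β ⊗ ¬¬(γ ∨ α)) → (((γ ∨ γ) → γ) ∧ (α ∧ (α ⊗ α))) = min(1, 1 − 0.823 + 0.012) = min(1, 0.189) = 0.189

0.189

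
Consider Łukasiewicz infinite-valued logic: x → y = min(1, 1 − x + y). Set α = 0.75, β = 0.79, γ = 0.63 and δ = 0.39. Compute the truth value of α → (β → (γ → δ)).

γ → δ = min(1, 1 − 0.63 + 0.39) = min(1, 0.76) = 0.76
β → (γ → δ) = min(1, 1 − 0.79 + 0.76) = min(1, 0.97) = 0.97
α → (β → (γ → δ)) = min(1, 1 − 0.75 + 0.97) = min(1, 1.22) = 1.00

1.00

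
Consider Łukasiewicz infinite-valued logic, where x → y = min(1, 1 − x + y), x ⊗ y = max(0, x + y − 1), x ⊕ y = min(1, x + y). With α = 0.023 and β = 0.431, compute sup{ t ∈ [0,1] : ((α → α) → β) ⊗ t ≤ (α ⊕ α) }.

α → α = min(1, 1 − 0.023 + 0.023) = min(1, 1.000) = 1.000
(α → α) → β = min(1, 1 − 1.000 + 0.431) = min(1, 0.431) = 0.431
So the left factor is (α → α) → β = 0.431.
α ⊕ α = min(1, 0.023 + 0.023) = min(1, 0.046) = 0.046
So the right-hand bound is α ⊕ α = 0.046.
The residuum of the Łukasiewicz t-norm gives the supremum: min(1, 1 − 0.431 + 0.046).
1 − 0.431 + 0.046 = 0.615, so t = min(1, 0.615) = 0.615.
Check: 0.431 ⊗ 0.615 = max(0, 0.046) = 0.046 ≤ 0.046.

0.615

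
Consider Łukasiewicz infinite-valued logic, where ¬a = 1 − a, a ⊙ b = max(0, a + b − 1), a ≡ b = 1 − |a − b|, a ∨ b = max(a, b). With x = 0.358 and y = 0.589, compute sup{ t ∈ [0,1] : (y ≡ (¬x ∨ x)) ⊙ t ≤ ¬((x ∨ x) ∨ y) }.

¬x = 1 − 0.358 = 0.642
¬x ∨ x = max(0.642, 0.358) = 0.642
y ≡ (¬x ∨ x) = 1 − |0.589 − 0.642| = 1 − 0.053 = 0.947
So the left factor is y ≡ (¬x ∨ x) = 0.947.
x ∨ x = max(0.358, 0.358) = 0.358
(x ∨ x) ∨ y = max(0.358, 0.589) = 0.589
¬((x ∨ x) ∨ y) = 1 − 0.589 = 0.411
So the right-hand bound is ¬((x ∨ x) ∨ y) = 0.411.
The residuum of the Łukasiewicz t-norm gives the supremum: min(1, 1 − 0.947 + 0.411).
1 − 0.947 + 0.411 = 0.464, so t = min(1, 0.464) = 0.464.
Check: 0.947 ⊙ 0.464 = max(0, 0.411) = 0.411 ≤ 0.411.

0.464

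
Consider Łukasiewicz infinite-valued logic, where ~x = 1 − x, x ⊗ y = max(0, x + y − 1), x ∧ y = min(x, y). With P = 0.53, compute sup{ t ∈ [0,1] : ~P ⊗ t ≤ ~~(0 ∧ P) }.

0.53

~P = 1 − 0.53 = 0.47
So the left factor is ~P = 0.47.
0 ∧ P = min(0.00, 0.53) = 0.00
~(0 ∧ P) = 1 − 0.00 = 1.00
~~(0 ∧ P) = 1 − 1.00 = 0.00
So the right-hand bound is ~~(0 ∧ P) = 0.00.
The residuum of the Łukasiewicz t-norm gives the supremum: min(1, 1 − 0.47 + 0.00).
1 − 0.47 + 0.00 = 0.53, so t = min(1, 0.53) = 0.53.
Check: 0.47 ⊗ 0.53 = max(0, 0.00) = 0.00 ≤ 0.00.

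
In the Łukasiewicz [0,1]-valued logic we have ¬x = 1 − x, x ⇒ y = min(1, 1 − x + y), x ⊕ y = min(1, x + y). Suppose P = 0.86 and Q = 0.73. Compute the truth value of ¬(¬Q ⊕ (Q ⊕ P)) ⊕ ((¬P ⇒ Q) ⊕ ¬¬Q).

¬Q = 1 − 0.73 = 0.27
Q ⊕ P = min(1, 0.73 + 0.86) = min(1, 1.59) = 1.00
¬Q ⊕ (Q ⊕ P) = min(1, 0.27 + 1.00) = min(1, 1.27) = 1.00
¬(¬Q ⊕ (Q ⊕ P)) = 1 − 1.00 = 0.00
¬P = 1 − 0.86 = 0.14
¬P ⇒ Q = min(1, 1 − 0.14 + 0.73) = min(1, 1.59) = 1.00
¬¬Q = 1 − 0.27 = 0.73
(¬P ⇒ Q) ⊕ ¬¬Q = min(1, 1.00 + 0.73) = min(1, 1.73) = 1.00
¬(¬Q ⊕ (Q ⊕ P)) ⊕ ((¬P ⇒ Q) ⊕ ¬¬Q) = min(1, 0.00 + 1.00) = min(1, 1.00) = 1.00

1.00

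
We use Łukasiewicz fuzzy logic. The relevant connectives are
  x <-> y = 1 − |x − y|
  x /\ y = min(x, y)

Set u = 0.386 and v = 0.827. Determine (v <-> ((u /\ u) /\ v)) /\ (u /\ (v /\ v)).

u /\ u = min(0.386, 0.386) = 0.386
(u /\ u) /\ v = min(0.386, 0.827) = 0.386
v <-> ((u /\ u) /\ v) = 1 − |0.827 − 0.386| = 1 − 0.441 = 0.559
v /\ v = min(0.827, 0.827) = 0.827
u /\ (v /\ v) = min(0.386, 0.827) = 0.386
(v <-> ((u /\ u) /\ v)) /\ (u /\ (v /\ v)) = min(0.559, 0.386) = 0.386

0.386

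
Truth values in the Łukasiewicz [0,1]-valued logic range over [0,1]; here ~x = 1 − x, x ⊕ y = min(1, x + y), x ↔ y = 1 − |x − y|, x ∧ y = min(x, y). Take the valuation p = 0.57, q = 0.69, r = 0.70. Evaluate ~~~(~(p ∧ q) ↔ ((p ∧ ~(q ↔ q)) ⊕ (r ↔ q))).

p ∧ q = min(0.57, 0.69) = 0.57
~(p ∧ q) = 1 − 0.57 = 0.43
q ↔ q = 1 − |0.69 − 0.69| = 1 − 0.00 = 1.00
~(q ↔ q) = 1 − 1.00 = 0.00
p ∧ ~(q ↔ q) = min(0.57, 0.00) = 0.00
r ↔ q = 1 − |0.70 − 0.69| = 1 − 0.01 = 0.99
(p ∧ ~(q ↔ q)) ⊕ (r ↔ q) = min(1, 0.00 + 0.99) = min(1, 0.99) = 0.99
~(p ∧ q) ↔ ((p ∧ ~(q ↔ q)) ⊕ (r ↔ q)) = 1 − |0.43 − 0.99| = 1 − 0.56 = 0.44
~(~(p ∧ q) ↔ ((p ∧ ~(q ↔ q)) ⊕ (r ↔ q))) = 1 − 0.44 = 0.56
~~(~(p ∧ q) ↔ ((p ∧ ~(q ↔ q)) ⊕ (r ↔ q))) = 1 − 0.56 = 0.44
~~~(~(p ∧ q) ↔ ((p ∧ ~(q ↔ q)) ⊕ (r ↔ q))) = 1 − 0.44 = 0.56

0.56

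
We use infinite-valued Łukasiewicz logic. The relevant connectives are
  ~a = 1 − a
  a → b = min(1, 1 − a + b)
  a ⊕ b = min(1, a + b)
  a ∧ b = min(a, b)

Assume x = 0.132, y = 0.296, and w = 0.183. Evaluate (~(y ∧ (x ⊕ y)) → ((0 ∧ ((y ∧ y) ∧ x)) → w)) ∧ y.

0.296

x ⊕ y = min(1, 0.132 + 0.296) = min(1, 0.428) = 0.428
y ∧ (x ⊕ y) = min(0.296, 0.428) = 0.296
~(y ∧ (x ⊕ y)) = 1 − 0.296 = 0.704
y ∧ y = min(0.296, 0.296) = 0.296
(y ∧ y) ∧ x = min(0.296, 0.132) = 0.132
0 ∧ ((y ∧ y) ∧ x) = min(0.000, 0.132) = 0.000
(0 ∧ ((y ∧ y) ∧ x)) → w = min(1, 1 − 0.000 + 0.183) = min(1, 1.183) = 1.000
~(y ∧ (x ⊕ y)) → ((0 ∧ ((y ∧ y) ∧ x)) → w) = min(1, 1 − 0.704 + 1.000) = min(1, 1.296) = 1.000
(~(y ∧ (x ⊕ y)) → ((0 ∧ ((y ∧ y) ∧ x)) → w)) ∧ y = min(1.000, 0.296) = 0.296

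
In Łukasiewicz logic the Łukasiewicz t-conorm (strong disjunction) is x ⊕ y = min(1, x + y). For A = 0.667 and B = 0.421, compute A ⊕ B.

A ⊕ B = min(1, 0.667 + 0.421) = min(1, 1.088) = 1.000
For comparison, the Gödel t-conorm max(x, y) would give 0.667.

1.000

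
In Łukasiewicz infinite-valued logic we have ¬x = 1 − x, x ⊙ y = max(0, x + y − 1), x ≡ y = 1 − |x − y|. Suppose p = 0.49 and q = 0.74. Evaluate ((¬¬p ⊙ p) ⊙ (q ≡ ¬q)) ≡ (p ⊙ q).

0.77

¬p = 1 − 0.49 = 0.51
¬¬p = 1 − 0.51 = 0.49
¬¬p ⊙ p = max(0, 0.49 + 0.49 − 1) = max(0, -0.02) = 0.00
¬q = 1 − 0.74 = 0.26
q ≡ ¬q = 1 − |0.74 − 0.26| = 1 − 0.48 = 0.52
(¬¬p ⊙ p) ⊙ (q ≡ ¬q) = max(0, 0.00 + 0.52 − 1) = max(0, -0.48) = 0.00
p ⊙ q = max(0, 0.49 + 0.74 − 1) = max(0, 0.23) = 0.23
((¬¬p ⊙ p) ⊙ (q ≡ ¬q)) ≡ (p ⊙ q) = 1 − |0.00 − 0.23| = 1 − 0.23 = 0.77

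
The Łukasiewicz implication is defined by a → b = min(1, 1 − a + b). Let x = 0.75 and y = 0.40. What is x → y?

0.65

x → y = min(1, 1 − 0.75 + 0.40) = min(1, 0.65) = 0.65
For comparison, the Gödel implication (1 if a ≤ b else b) would give 0.40.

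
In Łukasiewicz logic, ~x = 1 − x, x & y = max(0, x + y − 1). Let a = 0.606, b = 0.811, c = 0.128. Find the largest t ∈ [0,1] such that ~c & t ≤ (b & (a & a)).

0.151

~c = 1 − 0.128 = 0.872
So the left factor is ~c = 0.872.
a & a = max(0, 0.606 + 0.606 − 1) = max(0, 0.212) = 0.212
b & (a & a) = max(0, 0.811 + 0.212 − 1) = max(0, 0.023) = 0.023
So the right-hand bound is b & (a & a) = 0.023.
The residuum of the Łukasiewicz t-norm gives the supremum: min(1, 1 − 0.872 + 0.023).
1 − 0.872 + 0.023 = 0.151, so t = min(1, 0.151) = 0.151.
Check: 0.872 & 0.151 = max(0, 0.023) = 0.023 ≤ 0.023.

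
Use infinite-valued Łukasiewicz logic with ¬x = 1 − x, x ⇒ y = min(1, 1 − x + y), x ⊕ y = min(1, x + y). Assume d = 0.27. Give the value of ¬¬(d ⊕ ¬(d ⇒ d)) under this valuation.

d ⇒ d = min(1, 1 − 0.27 + 0.27) = min(1, 1.00) = 1.00
¬(d ⇒ d) = 1 − 1.00 = 0.00
d ⊕ ¬(d ⇒ d) = min(1, 0.27 + 0.00) = min(1, 0.27) = 0.27
¬(d ⊕ ¬(d ⇒ d)) = 1 − 0.27 = 0.73
¬¬(d ⊕ ¬(d ⇒ d)) = 1 − 0.73 = 0.27

0.27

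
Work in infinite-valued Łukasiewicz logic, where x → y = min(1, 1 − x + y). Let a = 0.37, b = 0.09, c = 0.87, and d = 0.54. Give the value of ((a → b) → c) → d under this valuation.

a → b = min(1, 1 − 0.37 + 0.09) = min(1, 0.72) = 0.72
(a → b) → c = min(1, 1 − 0.72 + 0.87) = min(1, 1.15) = 1.00
((a → b) → c) → d = min(1, 1 − 1.00 + 0.54) = min(1, 0.54) = 0.54

0.54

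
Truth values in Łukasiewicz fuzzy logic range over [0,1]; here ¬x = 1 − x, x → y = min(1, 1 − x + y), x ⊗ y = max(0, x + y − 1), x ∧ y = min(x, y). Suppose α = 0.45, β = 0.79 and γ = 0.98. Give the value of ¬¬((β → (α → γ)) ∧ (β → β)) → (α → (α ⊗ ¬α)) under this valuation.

α → γ = min(1, 1 − 0.45 + 0.98) = min(1, 1.53) = 1.00
β → (α → γ) = min(1, 1 − 0.79 + 1.00) = min(1, 1.21) = 1.00
β → β = min(1, 1 − 0.79 + 0.79) = min(1, 1.00) = 1.00
(β → (α → γ)) ∧ (β → β) = min(1.00, 1.00) = 1.00
¬((β → (α → γ)) ∧ (β → β)) = 1 − 1.00 = 0.00
¬¬((β → (α → γ)) ∧ (β → β)) = 1 − 0.00 = 1.00
¬α = 1 − 0.45 = 0.55
α ⊗ ¬α = max(0, 0.45 + 0.55 − 1) = max(0, 0.00) = 0.00
α → (α ⊗ ¬α) = min(1, 1 − 0.45 + 0.00) = min(1, 0.55) = 0.55
¬¬((β → (α → γ)) ∧ (β → β)) → (α → (α ⊗ ¬α)) = min(1, 1 − 1.00 + 0.55) = min(1, 0.55) = 0.55

0.55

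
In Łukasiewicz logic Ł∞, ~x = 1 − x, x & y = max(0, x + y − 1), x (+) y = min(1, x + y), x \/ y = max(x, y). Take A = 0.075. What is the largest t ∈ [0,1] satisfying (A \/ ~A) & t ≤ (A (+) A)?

~A = 1 − 0.075 = 0.925
A \/ ~A = max(0.075, 0.925) = 0.925
So the left factor is A \/ ~A = 0.925.
A (+) A = min(1, 0.075 + 0.075) = min(1, 0.150) = 0.150
So the right-hand bound is A (+) A = 0.150.
The residuum of the Łukasiewicz t-norm gives the supremum: min(1, 1 − 0.925 + 0.150).
1 − 0.925 + 0.150 = 0.225, so t = min(1, 0.225) = 0.225.
Check: 0.925 & 0.225 = max(0, 0.150) = 0.150 ≤ 0.150.

0.225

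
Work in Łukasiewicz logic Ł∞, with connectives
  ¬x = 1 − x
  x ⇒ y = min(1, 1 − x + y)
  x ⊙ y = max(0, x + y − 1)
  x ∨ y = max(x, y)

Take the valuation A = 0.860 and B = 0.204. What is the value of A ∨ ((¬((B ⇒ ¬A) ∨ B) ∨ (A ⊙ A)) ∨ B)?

¬A = 1 − 0.860 = 0.140
B ⇒ ¬A = min(1, 1 − 0.204 + 0.140) = min(1, 0.936) = 0.936
(B ⇒ ¬A) ∨ B = max(0.936, 0.204) = 0.936
¬((B ⇒ ¬A) ∨ B) = 1 − 0.936 = 0.064
A ⊙ A = max(0, 0.860 + 0.860 − 1) = max(0, 0.720) = 0.720
¬((B ⇒ ¬A) ∨ B) ∨ (A ⊙ A) = max(0.064, 0.720) = 0.720
(¬((B ⇒ ¬A) ∨ B) ∨ (A ⊙ A)) ∨ B = max(0.720, 0.204) = 0.720
A ∨ ((¬((B ⇒ ¬A) ∨ B) ∨ (A ⊙ A)) ∨ B) = max(0.860, 0.720) = 0.860

0.860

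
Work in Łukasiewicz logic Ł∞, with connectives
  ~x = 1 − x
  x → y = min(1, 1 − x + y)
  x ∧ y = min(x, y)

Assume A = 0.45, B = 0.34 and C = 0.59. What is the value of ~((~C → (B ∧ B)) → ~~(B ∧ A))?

~C = 1 − 0.59 = 0.41
B ∧ B = min(0.34, 0.34) = 0.34
~C → (B ∧ B) = min(1, 1 − 0.41 + 0.34) = min(1, 0.93) = 0.93
B ∧ A = min(0.34, 0.45) = 0.34
~(B ∧ A) = 1 − 0.34 = 0.66
~~(B ∧ A) = 1 − 0.66 = 0.34
(~C → (B ∧ B)) → ~~(B ∧ A) = min(1, 1 − 0.93 + 0.34) = min(1, 0.41) = 0.41
~((~C → (B ∧ B)) → ~~(B ∧ A)) = 1 − 0.41 = 0.59

0.59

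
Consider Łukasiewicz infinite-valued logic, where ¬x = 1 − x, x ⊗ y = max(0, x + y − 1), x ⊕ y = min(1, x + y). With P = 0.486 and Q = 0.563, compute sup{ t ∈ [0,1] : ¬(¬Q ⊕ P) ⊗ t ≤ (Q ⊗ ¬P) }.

¬Q = 1 − 0.563 = 0.437
¬Q ⊕ P = min(1, 0.437 + 0.486) = min(1, 0.923) = 0.923
¬(¬Q ⊕ P) = 1 − 0.923 = 0.077
So the left factor is ¬(¬Q ⊕ P) = 0.077.
¬P = 1 − 0.486 = 0.514
Q ⊗ ¬P = max(0, 0.563 + 0.514 − 1) = max(0, 0.077) = 0.077
So the right-hand bound is Q ⊗ ¬P = 0.077.
The residuum of the Łukasiewicz t-norm gives the supremum: min(1, 1 − 0.077 + 0.077).
1 − 0.077 + 0.077 = 1.000, so t = min(1, 1.000) = 1.000.
Check: 0.077 ⊗ 1.000 = max(0, 0.077) = 0.077 ≤ 0.077.

1.000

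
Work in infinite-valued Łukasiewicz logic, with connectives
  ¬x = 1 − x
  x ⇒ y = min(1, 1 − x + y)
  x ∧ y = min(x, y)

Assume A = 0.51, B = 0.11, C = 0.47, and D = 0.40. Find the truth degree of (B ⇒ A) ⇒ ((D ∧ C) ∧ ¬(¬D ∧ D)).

B ⇒ A = min(1, 1 − 0.11 + 0.51) = min(1, 1.40) = 1.00
D ∧ C = min(0.40, 0.47) = 0.40
¬D = 1 − 0.40 = 0.60
¬D ∧ D = min(0.60, 0.40) = 0.40
¬(¬D ∧ D) = 1 − 0.40 = 0.60
(D ∧ C) ∧ ¬(¬D ∧ D) = min(0.40, 0.60) = 0.40
(B ⇒ A) ⇒ ((D ∧ C) ∧ ¬(¬D ∧ D)) = min(1, 1 − 1.00 + 0.40) = min(1, 0.40) = 0.40

0.40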